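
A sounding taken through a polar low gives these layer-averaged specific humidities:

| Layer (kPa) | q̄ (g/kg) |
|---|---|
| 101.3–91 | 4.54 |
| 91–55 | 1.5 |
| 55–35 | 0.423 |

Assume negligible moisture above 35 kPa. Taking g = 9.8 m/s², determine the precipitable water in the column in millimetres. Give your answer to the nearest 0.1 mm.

Precipitable water is the column-integrated vapour mass per unit area: PW = (1/g) Σ q̄ Δp, with q in kg/kg and Δp in Pa (1 kg/m² of water = 1 mm).
Layer 101.3–91 kPa: Δp = 103 hPa = 10300 Pa, q̄ = 0.00454 kg/kg → 0.00454 × 10300 / 9.8 = 4.77 mm
Layer 91–55 kPa: Δp = 360 hPa = 36000 Pa, q̄ = 0.0015 kg/kg → 0.0015 × 36000 / 9.8 = 5.51 mm
Layer 55–35 kPa: Δp = 200 hPa = 20000 Pa, q̄ = 0.000423 kg/kg → 0.000423 × 20000 / 9.8 = 0.86 mm
PW = 4.77 + 5.51 + 0.86 = 11.14 ≈ 11.1 mm.

PW ≈ 11.1 mm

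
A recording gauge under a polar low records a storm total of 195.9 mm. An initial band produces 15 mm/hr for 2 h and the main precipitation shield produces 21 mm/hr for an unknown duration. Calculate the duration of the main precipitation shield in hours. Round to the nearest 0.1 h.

duration ≈ 7.9 h

Known phases: 15 × 2 = 30 mm.
Remaining depth = 195.9 − 30 = 165.9 mm.
Duration = 165.9 / 21 = 7.9 h.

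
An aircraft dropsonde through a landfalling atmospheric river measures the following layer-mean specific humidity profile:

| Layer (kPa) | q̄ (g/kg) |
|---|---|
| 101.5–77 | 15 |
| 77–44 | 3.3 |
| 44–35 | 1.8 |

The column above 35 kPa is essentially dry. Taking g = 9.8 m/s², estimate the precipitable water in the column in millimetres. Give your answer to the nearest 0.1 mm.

PW ≈ 50.3 mm

Precipitable water is the column-integrated vapour mass per unit area: PW = (1/g) Σ q̄ Δp, with q in kg/kg and Δp in Pa (1 kg/m² of water = 1 mm).
Layer 101.5–77 kPa: Δp = 245 hPa = 24500 Pa, q̄ = 0.015 kg/kg → 0.015 × 24500 / 9.8 = 37.50 mm
Layer 77–44 kPa: Δp = 330 hPa = 33000 Pa, q̄ = 0.0033 kg/kg → 0.0033 × 33000 / 9.8 = 11.11 mm
Layer 44–35 kPa: Δp = 90 hPa = 9000 Pa, q̄ = 0.0018 kg/kg → 0.0018 × 9000 / 9.8 = 1.65 mm
PW = 37.50 + 11.11 + 1.65 = 50.26 ≈ 50.3 mm.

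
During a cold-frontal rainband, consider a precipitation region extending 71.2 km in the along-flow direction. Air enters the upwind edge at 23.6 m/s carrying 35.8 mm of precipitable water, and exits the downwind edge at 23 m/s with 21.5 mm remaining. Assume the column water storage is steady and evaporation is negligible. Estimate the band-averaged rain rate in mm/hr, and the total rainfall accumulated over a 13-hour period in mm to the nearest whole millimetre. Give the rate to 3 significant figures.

R ≈ 17.7 mm/hr; total ≈ 230 mm

Column moisture flux per unit crosswind length is F = V × PW.
Inflow: F_in = 23.6 × 35.8 = 844.88 mm·m/s
Outflow: F_out = 23 × 21.5 = 494.5 mm·m/s
Steady-state rate R = (F_in − F_out)/L = (844.88 − 494.5) / 71200 m = 4.921e-03 mm/s.
R = 4.921e-03 × 3600 = 17.7 mm/hr.
Over 13 h: total = 17.7 × 13 = 230.1 ≈ 230 mm.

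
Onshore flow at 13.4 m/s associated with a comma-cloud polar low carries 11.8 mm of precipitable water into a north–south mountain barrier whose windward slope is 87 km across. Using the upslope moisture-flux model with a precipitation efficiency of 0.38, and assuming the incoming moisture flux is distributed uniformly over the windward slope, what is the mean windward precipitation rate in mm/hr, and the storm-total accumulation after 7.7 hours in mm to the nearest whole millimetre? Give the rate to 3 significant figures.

Incoming column moisture flux per unit ridge length: F = V × PW = 13.4 × 11.8 = 158.12 mm·m/s.
Spread over the 87 km slope with efficiency ε = 0.38: R = ε·F/W = 0.38 × 158.12 / 87000 m = 6.906e-04 mm/s.
R = 6.906e-04 × 3600 = 2.49 mm/hr.
Over 7.7 h: total = 2.49 × 7.7 = 19.173 ≈ 19 mm.

R ≈ 2.49 mm/hr; total ≈ 19 mm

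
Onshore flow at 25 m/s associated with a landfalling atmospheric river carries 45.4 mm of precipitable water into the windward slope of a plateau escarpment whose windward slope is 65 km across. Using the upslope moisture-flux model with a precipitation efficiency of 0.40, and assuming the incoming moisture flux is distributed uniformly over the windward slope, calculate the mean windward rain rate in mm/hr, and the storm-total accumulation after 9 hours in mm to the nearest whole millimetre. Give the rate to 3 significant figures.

Incoming column moisture flux per unit ridge length: F = V × PW = 25 × 45.4 = 1135 mm·m/s.
Spread over the 65 km slope with efficiency ε = 0.40: R = ε·F/W = 0.40 × 1135 / 65000 m = 6.985e-03 mm/s.
R = 6.985e-03 × 3600 = 25.1 mm/hr.
Over 9 h: total = 25.1 × 9 = 225.9 ≈ 226 mm.

R ≈ 25.1 mm/hr; total ≈ 226 mm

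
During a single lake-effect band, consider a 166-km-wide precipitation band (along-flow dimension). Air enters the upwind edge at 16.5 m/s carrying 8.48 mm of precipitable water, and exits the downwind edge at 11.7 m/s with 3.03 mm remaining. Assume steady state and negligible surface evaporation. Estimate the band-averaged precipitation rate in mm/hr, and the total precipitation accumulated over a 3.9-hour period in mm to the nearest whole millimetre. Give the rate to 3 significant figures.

R ≈ 2.27 mm/hr; total ≈ 9 mm

Column moisture flux per unit crosswind length is F = V × PW.
Inflow: F_in = 16.5 × 8.48 = 139.92 mm·m/s
Outflow: F_out = 11.7 × 3.03 = 35.451 mm·m/s
Steady-state rate R = (F_in − F_out)/L = (139.92 − 35.451) / 166000 m = 6.293e-04 mm/s.
R = 6.293e-04 × 3600 = 2.27 mm/hr.
Over 3.9 h: total = 2.27 × 3.9 = 8.853 ≈ 9 mm.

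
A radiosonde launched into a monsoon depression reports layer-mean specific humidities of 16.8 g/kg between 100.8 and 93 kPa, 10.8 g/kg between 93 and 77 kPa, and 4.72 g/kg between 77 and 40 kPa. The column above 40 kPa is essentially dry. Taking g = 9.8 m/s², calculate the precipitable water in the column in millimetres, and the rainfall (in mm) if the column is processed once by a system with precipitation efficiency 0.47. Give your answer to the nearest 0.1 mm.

Precipitable water is the column-integrated vapour mass per unit area: PW = (1/g) Σ q̄ Δp, with q in kg/kg and Δp in Pa (1 kg/m² of water = 1 mm).
Layer 100.8–93 kPa: Δp = 78 hPa = 7800 Pa, q̄ = 0.0168 kg/kg → 0.0168 × 7800 / 9.8 = 13.37 mm
Layer 93–77 kPa: Δp = 160 hPa = 16000 Pa, q̄ = 0.0108 kg/kg → 0.0108 × 16000 / 9.8 = 17.63 mm
Layer 77–40 kPa: Δp = 370 hPa = 37000 Pa, q̄ = 0.00472 kg/kg → 0.00472 × 37000 / 9.8 = 17.82 mm
PW = 13.37 + 17.63 + 17.82 = 48.82 ≈ 48.8 mm.
Rainfall = ε × PW = 0.47 × 48.8 = 22.9 mm.

PW ≈ 48.8 mm; rainfall ≈ 22.9 mm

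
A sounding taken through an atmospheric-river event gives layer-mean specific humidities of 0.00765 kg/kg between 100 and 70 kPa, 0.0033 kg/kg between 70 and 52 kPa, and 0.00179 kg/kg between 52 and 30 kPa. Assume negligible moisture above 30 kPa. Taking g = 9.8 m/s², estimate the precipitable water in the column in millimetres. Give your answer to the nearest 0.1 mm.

Precipitable water is the column-integrated vapour mass per unit area: PW = (1/g) Σ q̄ Δp, with q in kg/kg and Δp in Pa (1 kg/m² of water = 1 mm).
Layer 100–70 kPa: Δp = 300 hPa = 30000 Pa, q̄ = 0.00765 kg/kg → 0.00765 × 30000 / 9.8 = 23.42 mm
Layer 70–52 kPa: Δp = 180 hPa = 18000 Pa, q̄ = 0.0033 kg/kg → 0.0033 × 18000 / 9.8 = 6.06 mm
Layer 52–30 kPa: Δp = 220 hPa = 22000 Pa, q̄ = 0.00179 kg/kg → 0.00179 × 22000 / 9.8 = 4.02 mm
PW = 23.42 + 6.06 + 4.02 = 33.50 ≈ 33.5 mm.

PW ≈ 33.5 mm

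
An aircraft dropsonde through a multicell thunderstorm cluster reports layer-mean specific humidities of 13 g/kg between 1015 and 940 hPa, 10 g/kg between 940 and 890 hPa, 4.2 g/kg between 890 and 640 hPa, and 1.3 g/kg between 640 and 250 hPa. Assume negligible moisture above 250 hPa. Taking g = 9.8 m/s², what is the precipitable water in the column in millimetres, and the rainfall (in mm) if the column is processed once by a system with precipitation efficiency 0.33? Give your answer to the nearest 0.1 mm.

PW ≈ 30.9 mm; rainfall ≈ 10.2 mm

Precipitable water is the column-integrated vapour mass per unit area: PW = (1/g) Σ q̄ Δp, with q in kg/kg and Δp in Pa (1 kg/m² of water = 1 mm).
Layer 1015–940 hPa: Δp = 75 hPa = 7500 Pa, q̄ = 0.013 kg/kg → 0.013 × 7500 / 9.8 = 9.95 mm
Layer 940–890 hPa: Δp = 50 hPa = 5000 Pa, q̄ = 0.01 kg/kg → 0.01 × 5000 / 9.8 = 5.10 mm
Layer 890–640 hPa: Δp = 250 hPa = 25000 Pa, q̄ = 0.0042 kg/kg → 0.0042 × 25000 / 9.8 = 10.71 mm
Layer 640–250 hPa: Δp = 390 hPa = 39000 Pa, q̄ = 0.0013 kg/kg → 0.0013 × 39000 / 9.8 = 5.17 mm
PW = 9.95 + 5.10 + 10.71 + 5.17 = 30.93 ≈ 30.9 mm.
Rainfall = ε × PW = 0.33 × 30.9 = 10.2 mm.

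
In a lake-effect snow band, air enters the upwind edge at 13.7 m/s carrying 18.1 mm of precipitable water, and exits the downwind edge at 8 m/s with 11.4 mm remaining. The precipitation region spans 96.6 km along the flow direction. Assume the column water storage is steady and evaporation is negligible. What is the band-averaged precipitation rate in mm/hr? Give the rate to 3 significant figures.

Column moisture flux per unit crosswind length is F = V × PW.
Inflow: F_in = 13.7 × 18.1 = 247.97 mm·m/s
Outflow: F_out = 8 × 11.4 = 91.2 mm·m/s
Steady-state rate R = (F_in − F_out)/L = (247.97 − 91.2) / 96600 m = 1.623e-03 mm/s.
R = 1.623e-03 × 3600 = 5.84 mm/hr.

R ≈ 5.84 mm/hr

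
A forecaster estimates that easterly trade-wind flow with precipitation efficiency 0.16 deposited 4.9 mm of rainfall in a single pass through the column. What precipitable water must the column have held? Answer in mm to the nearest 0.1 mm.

PW = rainfall / ε = 4.9 / 0.16 = 30.6 mm.

PW ≈ 30.6 mm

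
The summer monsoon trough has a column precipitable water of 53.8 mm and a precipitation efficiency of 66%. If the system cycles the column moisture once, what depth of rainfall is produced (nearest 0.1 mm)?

Rainfall = ε × PW = 0.66 × 53.8 = 35.5 mm.

rainfall ≈ 35.5 mm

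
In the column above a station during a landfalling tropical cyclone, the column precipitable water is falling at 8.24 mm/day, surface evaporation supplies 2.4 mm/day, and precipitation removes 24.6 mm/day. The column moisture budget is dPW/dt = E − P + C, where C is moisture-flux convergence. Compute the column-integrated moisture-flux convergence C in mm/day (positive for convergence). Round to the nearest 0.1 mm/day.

dPW/dt = -8.24 mm/day.
C = dPW/dt − E + P = (-8.24) − 2.4 + 24.6 = 14.0 mm/day.

C ≈ 14.0 mm/day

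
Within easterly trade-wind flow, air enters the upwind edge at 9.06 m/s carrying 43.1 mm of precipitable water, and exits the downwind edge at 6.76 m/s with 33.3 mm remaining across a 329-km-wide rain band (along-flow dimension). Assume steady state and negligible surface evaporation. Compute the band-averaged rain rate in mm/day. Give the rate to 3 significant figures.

R ≈ 43.4 mm/day

Column moisture flux per unit crosswind length is F = V × PW.
Inflow: F_in = 9.06 × 43.1 = 390.486 mm·m/s
Outflow: F_out = 6.76 × 33.3 = 225.108 mm·m/s
Steady-state rate R = (F_in − F_out)/L = (390.486 − 225.108) / 329000 m = 5.027e-04 mm/s.
R = 5.027e-04 × 3600 × 24 = 43.4 mm/day.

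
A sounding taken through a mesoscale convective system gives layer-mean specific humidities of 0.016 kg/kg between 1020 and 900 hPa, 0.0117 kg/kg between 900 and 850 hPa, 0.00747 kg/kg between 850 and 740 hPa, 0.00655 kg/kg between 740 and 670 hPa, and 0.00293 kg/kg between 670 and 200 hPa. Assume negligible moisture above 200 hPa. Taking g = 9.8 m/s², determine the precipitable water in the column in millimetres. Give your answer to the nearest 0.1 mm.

Precipitable water is the column-integrated vapour mass per unit area: PW = (1/g) Σ q̄ Δp, with q in kg/kg and Δp in Pa (1 kg/m² of water = 1 mm).
Layer 1020–900 hPa: Δp = 120 hPa = 12000 Pa, q̄ = 0.016 kg/kg → 0.016 × 12000 / 9.8 = 19.59 mm
Layer 900–850 hPa: Δp = 50 hPa = 5000 Pa, q̄ = 0.0117 kg/kg → 0.0117 × 5000 / 9.8 = 5.97 mm
Layer 850–740 hPa: Δp = 110 hPa = 11000 Pa, q̄ = 0.00747 kg/kg → 0.00747 × 11000 / 9.8 = 8.38 mm
Layer 740–670 hPa: Δp = 70 hPa = 7000 Pa, q̄ = 0.00655 kg/kg → 0.00655 × 7000 / 9.8 = 4.68 mm
Layer 670–200 hPa: Δp = 470 hPa = 47000 Pa, q̄ = 0.00293 kg/kg → 0.00293 × 47000 / 9.8 = 14.05 mm
PW = 19.59 + 5.97 + 8.38 + 4.68 + 14.05 = 52.67 ≈ 52.7 mm.

PW ≈ 52.7 mm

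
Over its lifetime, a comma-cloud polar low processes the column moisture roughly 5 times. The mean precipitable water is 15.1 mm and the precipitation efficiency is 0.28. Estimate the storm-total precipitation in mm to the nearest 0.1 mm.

precipitation ≈ 21.1 mm

Each cycle deposits ε × PW = 0.28 × 15.1 = 4.228 mm.
Over 5 cycles: 5 × 4.228 = 21.1 mm.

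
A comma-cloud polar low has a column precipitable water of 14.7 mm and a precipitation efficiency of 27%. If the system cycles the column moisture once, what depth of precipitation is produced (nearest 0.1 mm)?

precipitation ≈ 4.0 mm

Precipitation = ε × PW = 0.27 × 14.7 = 4.0 mm.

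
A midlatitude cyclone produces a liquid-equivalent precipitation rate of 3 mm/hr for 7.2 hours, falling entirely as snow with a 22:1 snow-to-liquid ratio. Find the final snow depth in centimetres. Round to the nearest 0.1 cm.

Liquid-equivalent depth = 3 × 7.2 = 21.6 mm.
Snow depth = 21.6 mm × 22 = 475.2 mm = 47.5 cm.

snow depth ≈ 47.5 cm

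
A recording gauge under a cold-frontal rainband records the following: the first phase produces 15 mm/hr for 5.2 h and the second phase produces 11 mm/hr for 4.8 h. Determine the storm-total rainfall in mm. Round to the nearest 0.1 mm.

Total = Σ Rᵢ Δtᵢ = 15 × 5.2 + 11 × 4.8
      = 78 + 52.8 = 130.8 mm.

total ≈ 130.8 mm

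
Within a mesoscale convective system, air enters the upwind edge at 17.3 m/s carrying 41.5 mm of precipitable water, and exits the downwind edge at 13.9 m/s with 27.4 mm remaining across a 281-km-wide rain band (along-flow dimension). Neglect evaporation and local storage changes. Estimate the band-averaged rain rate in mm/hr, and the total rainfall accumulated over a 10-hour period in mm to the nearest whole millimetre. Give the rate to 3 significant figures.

R ≈ 4.32 mm/hr; total ≈ 43 mm

Column moisture flux per unit crosswind length is F = V × PW.
Inflow: F_in = 17.3 × 41.5 = 717.95 mm·m/s
Outflow: F_out = 13.9 × 27.4 = 380.86 mm·m/s
Steady-state rate R = (F_in − F_out)/L = (717.95 − 380.86) / 281000 m = 1.200e-03 mm/s.
R = 1.200e-03 × 3600 = 4.32 mm/hr.
Over 10 h: total = 4.32 × 10 = 43.2 ≈ 43 mm.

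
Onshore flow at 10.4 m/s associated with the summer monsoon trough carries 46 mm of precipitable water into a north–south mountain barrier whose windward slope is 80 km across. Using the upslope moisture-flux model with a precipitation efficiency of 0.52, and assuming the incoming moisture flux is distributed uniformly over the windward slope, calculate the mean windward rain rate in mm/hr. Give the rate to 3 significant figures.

Incoming column moisture flux per unit ridge length: F = V × PW = 10.4 × 46 = 478.4 mm·m/s.
Spread over the 80 km slope with efficiency ε = 0.52: R = ε·F/W = 0.52 × 478.4 / 80000 m = 3.110e-03 mm/s.
R = 3.110e-03 × 3600 = 11.2 mm/hr.

R ≈ 11.2 mm/hr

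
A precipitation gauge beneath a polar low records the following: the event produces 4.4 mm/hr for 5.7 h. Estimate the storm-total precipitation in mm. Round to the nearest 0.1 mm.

total ≈ 25.1 mm

Total = Σ Rᵢ Δtᵢ = 4.4 × 5.7
      = 25.08 = 25.1 mm.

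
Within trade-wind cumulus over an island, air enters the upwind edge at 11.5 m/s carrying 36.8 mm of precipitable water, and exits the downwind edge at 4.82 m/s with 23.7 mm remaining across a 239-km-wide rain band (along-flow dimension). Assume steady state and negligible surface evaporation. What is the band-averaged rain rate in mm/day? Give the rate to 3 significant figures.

Column moisture flux per unit crosswind length is F = V × PW.
Inflow: F_in = 11.5 × 36.8 = 423.2 mm·m/s
Outflow: F_out = 4.82 × 23.7 = 114.234 mm·m/s
Steady-state rate R = (F_in − F_out)/L = (423.2 − 114.234) / 239000 m = 1.293e-03 mm/s.
R = 1.293e-03 × 3600 × 24 = 112 mm/day.

R ≈ 112 mm/day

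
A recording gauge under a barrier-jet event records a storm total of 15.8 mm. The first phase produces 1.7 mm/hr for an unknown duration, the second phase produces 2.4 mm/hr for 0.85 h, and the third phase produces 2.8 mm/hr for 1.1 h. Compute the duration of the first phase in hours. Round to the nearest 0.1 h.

duration ≈ 6.3 h

Known phases: 2.4 × 0.85 + 2.8 × 1.1 = 2.04 + 3.08 = 5.12 mm.
Remaining depth = 15.8 − 5.12 = 10.68 mm.
Duration = 10.68 / 1.7 = 6.3 h.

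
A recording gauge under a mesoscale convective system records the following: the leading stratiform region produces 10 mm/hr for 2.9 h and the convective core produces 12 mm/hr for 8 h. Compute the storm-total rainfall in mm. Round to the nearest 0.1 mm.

total ≈ 125.0 mm

Total = Σ Rᵢ Δtᵢ = 10 × 2.9 + 12 × 8
      = 29 + 96 = 125.0 mm.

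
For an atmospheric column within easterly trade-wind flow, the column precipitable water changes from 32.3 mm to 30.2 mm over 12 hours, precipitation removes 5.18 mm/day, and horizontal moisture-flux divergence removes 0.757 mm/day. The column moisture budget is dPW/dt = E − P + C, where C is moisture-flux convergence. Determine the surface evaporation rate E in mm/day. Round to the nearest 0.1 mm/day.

E ≈ 1.7 mm/day

dPW/dt = (30.2 − 32.3) mm / (12/24 day) = -4.200 mm/day.
E = dPW/dt + P − C = (-4.200) + 5.18 − (-0.757) = 1.7 mm/day.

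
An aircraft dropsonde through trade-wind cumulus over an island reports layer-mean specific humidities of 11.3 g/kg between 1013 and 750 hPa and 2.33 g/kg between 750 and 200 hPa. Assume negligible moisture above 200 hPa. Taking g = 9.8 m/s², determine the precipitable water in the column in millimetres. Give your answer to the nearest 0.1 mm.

PW ≈ 43.4 mm

Precipitable water is the column-integrated vapour mass per unit area: PW = (1/g) Σ q̄ Δp, with q in kg/kg and Δp in Pa (1 kg/m² of water = 1 mm).
Layer 1013–750 hPa: Δp = 263 hPa = 26300 Pa, q̄ = 0.0113 kg/kg → 0.0113 × 26300 / 9.8 = 30.33 mm
Layer 750–200 hPa: Δp = 550 hPa = 55000 Pa, q̄ = 0.00233 kg/kg → 0.00233 × 55000 / 9.8 = 13.08 mm
PW = 30.33 + 13.08 = 43.41 ≈ 43.4 mm.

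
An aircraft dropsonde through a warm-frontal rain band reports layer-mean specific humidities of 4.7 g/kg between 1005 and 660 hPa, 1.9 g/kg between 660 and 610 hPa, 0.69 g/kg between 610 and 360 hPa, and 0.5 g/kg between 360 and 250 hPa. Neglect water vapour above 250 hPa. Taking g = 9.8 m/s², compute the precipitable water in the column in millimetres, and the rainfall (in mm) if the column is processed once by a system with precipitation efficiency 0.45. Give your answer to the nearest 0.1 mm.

Precipitable water is the column-integrated vapour mass per unit area: PW = (1/g) Σ q̄ Δp, with q in kg/kg and Δp in Pa (1 kg/m² of water = 1 mm).
Layer 1005–660 hPa: Δp = 345 hPa = 34500 Pa, q̄ = 0.0047 kg/kg → 0.0047 × 34500 / 9.8 = 16.55 mm
Layer 660–610 hPa: Δp = 50 hPa = 5000 Pa, q̄ = 0.0019 kg/kg → 0.0019 × 5000 / 9.8 = 0.97 mm
Layer 610–360 hPa: Δp = 250 hPa = 25000 Pa, q̄ = 0.00069 kg/kg → 0.00069 × 25000 / 9.8 = 1.76 mm
Layer 360–250 hPa: Δp = 110 hPa = 11000 Pa, q̄ = 0.0005 kg/kg → 0.0005 × 11000 / 9.8 = 0.56 mm
PW = 16.55 + 0.97 + 1.76 + 0.56 = 19.84 ≈ 19.8 mm.
Rainfall = ε × PW = 0.45 × 19.8 = 8.9 mm.

PW ≈ 19.8 mm; rainfall ≈ 8.9 mm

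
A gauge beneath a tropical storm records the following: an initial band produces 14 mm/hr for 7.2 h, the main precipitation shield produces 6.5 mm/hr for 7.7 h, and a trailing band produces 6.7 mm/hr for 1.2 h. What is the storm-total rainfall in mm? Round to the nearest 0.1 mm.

total ≈ 158.9 mm

Total = Σ Rᵢ Δtᵢ = 14 × 7.2 + 6.5 × 7.7 + 6.7 × 1.2
      = 100.8 + 50.05 + 8.04 = 158.9 mm.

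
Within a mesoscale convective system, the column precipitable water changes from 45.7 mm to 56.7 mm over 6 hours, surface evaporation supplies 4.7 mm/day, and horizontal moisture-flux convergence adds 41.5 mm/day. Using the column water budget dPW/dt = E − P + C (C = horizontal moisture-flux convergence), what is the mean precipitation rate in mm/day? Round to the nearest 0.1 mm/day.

P ≈ 2.2 mm/day

dPW/dt = (56.7 − 45.7) mm / (6/24 day) = +44.000 mm/day.
P = E + C − dPW/dt = 4.7 + (41.5) − (+44.000) = 2.2 mm/day.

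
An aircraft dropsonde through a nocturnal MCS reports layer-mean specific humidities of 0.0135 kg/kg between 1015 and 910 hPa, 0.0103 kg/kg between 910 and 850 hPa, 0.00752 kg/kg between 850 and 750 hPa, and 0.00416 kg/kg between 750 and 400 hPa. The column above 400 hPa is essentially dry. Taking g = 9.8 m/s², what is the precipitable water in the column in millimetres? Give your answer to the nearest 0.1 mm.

PW ≈ 43.3 mm

Precipitable water is the column-integrated vapour mass per unit area: PW = (1/g) Σ q̄ Δp, with q in kg/kg and Δp in Pa (1 kg/m² of water = 1 mm).
Layer 1015–910 hPa: Δp = 105 hPa = 10500 Pa, q̄ = 0.0135 kg/kg → 0.0135 × 10500 / 9.8 = 14.46 mm
Layer 910–850 hPa: Δp = 60 hPa = 6000 Pa, q̄ = 0.0103 kg/kg → 0.0103 × 6000 / 9.8 = 6.31 mm
Layer 850–750 hPa: Δp = 100 hPa = 10000 Pa, q̄ = 0.00752 kg/kg → 0.00752 × 10000 / 9.8 = 7.67 mm
Layer 750–400 hPa: Δp = 350 hPa = 35000 Pa, q̄ = 0.00416 kg/kg → 0.00416 × 35000 / 9.8 = 14.86 mm
PW = 14.46 + 6.31 + 7.67 + 14.86 = 43.30 ≈ 43.3 mm.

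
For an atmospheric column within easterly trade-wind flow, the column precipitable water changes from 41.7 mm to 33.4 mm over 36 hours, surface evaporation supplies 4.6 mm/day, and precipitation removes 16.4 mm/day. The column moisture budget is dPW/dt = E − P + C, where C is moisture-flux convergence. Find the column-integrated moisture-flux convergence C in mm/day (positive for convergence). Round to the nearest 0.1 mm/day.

C ≈ 6.3 mm/day

dPW/dt = (33.4 − 41.7) mm / (36/24 day) = -5.533 mm/day.
C = dPW/dt − E + P = (-5.533) − 4.6 + 16.4 = 6.3 mm/day.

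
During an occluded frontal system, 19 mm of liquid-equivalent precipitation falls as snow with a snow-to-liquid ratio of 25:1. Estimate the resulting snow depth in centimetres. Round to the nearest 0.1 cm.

snow depth ≈ 47.5 cm

Snow depth = liquid × ratio = 19 mm × 25 = 475 mm = 47.5 cm.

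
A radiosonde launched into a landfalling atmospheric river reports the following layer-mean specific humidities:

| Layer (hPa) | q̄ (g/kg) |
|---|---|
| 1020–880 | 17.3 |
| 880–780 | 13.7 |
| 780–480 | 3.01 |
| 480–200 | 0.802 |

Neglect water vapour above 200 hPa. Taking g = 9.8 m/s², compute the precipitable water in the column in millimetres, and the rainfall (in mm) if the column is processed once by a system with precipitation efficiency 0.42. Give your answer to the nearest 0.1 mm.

Precipitable water is the column-integrated vapour mass per unit area: PW = (1/g) Σ q̄ Δp, with q in kg/kg and Δp in Pa (1 kg/m² of water = 1 mm).
Layer 1020–880 hPa: Δp = 140 hPa = 14000 Pa, q̄ = 0.0173 kg/kg → 0.0173 × 14000 / 9.8 = 24.71 mm
Layer 880–780 hPa: Δp = 100 hPa = 10000 Pa, q̄ = 0.0137 kg/kg → 0.0137 × 10000 / 9.8 = 13.98 mm
Layer 780–480 hPa: Δp = 300 hPa = 30000 Pa, q̄ = 0.00301 kg/kg → 0.00301 × 30000 / 9.8 = 9.21 mm
Layer 480–200 hPa: Δp = 280 hPa = 28000 Pa, q̄ = 0.000802 kg/kg → 0.000802 × 28000 / 9.8 = 2.29 mm
PW = 24.71 + 13.98 + 9.21 + 2.29 = 50.19 ≈ 50.2 mm.
Rainfall = ε × PW = 0.42 × 50.2 = 21.1 mm.

PW ≈ 50.2 mm; rainfall ≈ 21.1 mm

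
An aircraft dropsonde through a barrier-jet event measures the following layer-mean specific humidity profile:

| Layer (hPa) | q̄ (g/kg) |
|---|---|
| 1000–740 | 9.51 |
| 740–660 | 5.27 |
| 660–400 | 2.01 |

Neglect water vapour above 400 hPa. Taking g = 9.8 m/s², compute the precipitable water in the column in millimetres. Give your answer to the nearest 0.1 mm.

PW ≈ 34.9 mm

Precipitable water is the column-integrated vapour mass per unit area: PW = (1/g) Σ q̄ Δp, with q in kg/kg and Δp in Pa (1 kg/m² of water = 1 mm).
Layer 1000–740 hPa: Δp = 260 hPa = 26000 Pa, q̄ = 0.00951 kg/kg → 0.00951 × 26000 / 9.8 = 25.23 mm
Layer 740–660 hPa: Δp = 80 hPa = 8000 Pa, q̄ = 0.00527 kg/kg → 0.00527 × 8000 / 9.8 = 4.30 mm
Layer 660–400 hPa: Δp = 260 hPa = 26000 Pa, q̄ = 0.00201 kg/kg → 0.00201 × 26000 / 9.8 = 5.33 mm
PW = 25.23 + 4.30 + 5.33 = 34.86 ≈ 34.9 mm.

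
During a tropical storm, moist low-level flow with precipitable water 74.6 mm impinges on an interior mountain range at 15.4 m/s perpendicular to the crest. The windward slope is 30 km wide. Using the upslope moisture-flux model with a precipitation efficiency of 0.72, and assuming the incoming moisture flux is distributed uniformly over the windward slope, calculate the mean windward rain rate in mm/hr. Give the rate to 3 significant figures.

R ≈ 99.3 mm/hr

Incoming column moisture flux per unit ridge length: F = V × PW = 15.4 × 74.6 = 1148.84 mm·m/s.
Spread over the 30 km slope with efficiency ε = 0.72: R = ε·F/W = 0.72 × 1148.84 / 30000 m = 2.757e-02 mm/s.
R = 2.757e-02 × 3600 = 99.3 mm/hr.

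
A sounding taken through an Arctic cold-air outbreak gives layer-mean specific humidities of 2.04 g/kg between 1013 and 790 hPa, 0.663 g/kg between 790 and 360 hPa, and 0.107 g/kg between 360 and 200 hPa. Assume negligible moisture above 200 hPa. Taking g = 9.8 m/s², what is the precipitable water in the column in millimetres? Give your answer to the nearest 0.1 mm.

PW ≈ 7.7 mm

Precipitable water is the column-integrated vapour mass per unit area: PW = (1/g) Σ q̄ Δp, with q in kg/kg and Δp in Pa (1 kg/m² of water = 1 mm).
Layer 1013–790 hPa: Δp = 223 hPa = 22300 Pa, q̄ = 0.00204 kg/kg → 0.00204 × 22300 / 9.8 = 4.64 mm
Layer 790–360 hPa: Δp = 430 hPa = 43000 Pa, q̄ = 0.000663 kg/kg → 0.000663 × 43000 / 9.8 = 2.91 mm
Layer 360–200 hPa: Δp = 160 hPa = 16000 Pa, q̄ = 0.000107 kg/kg → 0.000107 × 16000 / 9.8 = 0.17 mm
PW = 4.64 + 2.91 + 0.17 = 7.72 ≈ 7.7 mm.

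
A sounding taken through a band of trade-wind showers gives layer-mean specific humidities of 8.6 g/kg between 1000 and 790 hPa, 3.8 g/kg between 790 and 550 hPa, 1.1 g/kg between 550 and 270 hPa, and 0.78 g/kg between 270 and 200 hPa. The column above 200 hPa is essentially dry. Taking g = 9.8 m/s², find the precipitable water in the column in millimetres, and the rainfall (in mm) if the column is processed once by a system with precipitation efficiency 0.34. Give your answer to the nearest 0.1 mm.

PW ≈ 31.4 mm; rainfall ≈ 10.7 mm

Precipitable water is the column-integrated vapour mass per unit area: PW = (1/g) Σ q̄ Δp, with q in kg/kg and Δp in Pa (1 kg/m² of water = 1 mm).
Layer 1000–790 hPa: Δp = 210 hPa = 21000 Pa, q̄ = 0.0086 kg/kg → 0.0086 × 21000 / 9.8 = 18.43 mm
Layer 790–550 hPa: Δp = 240 hPa = 24000 Pa, q̄ = 0.0038 kg/kg → 0.0038 × 24000 / 9.8 = 9.31 mm
Layer 550–270 hPa: Δp = 280 hPa = 28000 Pa, q̄ = 0.0011 kg/kg → 0.0011 × 28000 / 9.8 = 3.14 mm
Layer 270–200 hPa: Δp = 70 hPa = 7000 Pa, q̄ = 0.00078 kg/kg → 0.00078 × 7000 / 9.8 = 0.56 mm
PW = 18.43 + 9.31 + 3.14 + 0.56 = 31.44 ≈ 31.4 mm.
Rainfall = ε × PW = 0.34 × 31.4 = 10.7 mm.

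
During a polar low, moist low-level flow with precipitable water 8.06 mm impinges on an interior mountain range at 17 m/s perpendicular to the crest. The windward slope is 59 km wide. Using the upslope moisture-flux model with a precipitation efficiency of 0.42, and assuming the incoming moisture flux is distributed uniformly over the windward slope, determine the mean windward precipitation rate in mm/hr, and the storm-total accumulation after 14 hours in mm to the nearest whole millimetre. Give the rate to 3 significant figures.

Incoming column moisture flux per unit ridge length: F = V × PW = 17 × 8.06 = 137.02 mm·m/s.
Spread over the 59 km slope with efficiency ε = 0.42: R = ε·F/W = 0.42 × 137.02 / 59000 m = 9.754e-04 mm/s.
R = 9.754e-04 × 3600 = 3.51 mm/hr.
Over 14 h: total = 3.51 × 14 = 49.14 ≈ 49 mm.

R ≈ 3.51 mm/hr; total ≈ 49 mm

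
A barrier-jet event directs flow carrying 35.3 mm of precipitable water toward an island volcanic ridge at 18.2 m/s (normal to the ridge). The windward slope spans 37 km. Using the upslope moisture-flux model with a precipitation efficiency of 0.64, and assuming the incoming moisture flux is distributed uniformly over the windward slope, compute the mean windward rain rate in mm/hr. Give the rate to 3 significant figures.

R ≈ 40.0 mm/hr

Incoming column moisture flux per unit ridge length: F = V × PW = 18.2 × 35.3 = 642.46 mm·m/s.
Spread over the 37 km slope with efficiency ε = 0.64: R = ε·F/W = 0.64 × 642.46 / 37000 m = 1.111e-02 mm/s.
R = 1.111e-02 × 3600 = 40.0 mm/hr.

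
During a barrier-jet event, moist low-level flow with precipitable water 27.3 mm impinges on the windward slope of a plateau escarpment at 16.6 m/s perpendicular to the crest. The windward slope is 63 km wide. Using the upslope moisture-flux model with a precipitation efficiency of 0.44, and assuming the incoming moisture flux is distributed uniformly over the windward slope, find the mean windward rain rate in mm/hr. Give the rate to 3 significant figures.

R ≈ 11.4 mm/hr

Incoming column moisture flux per unit ridge length: F = V × PW = 16.6 × 27.3 = 453.18 mm·m/s.
Spread over the 63 km slope with efficiency ε = 0.44: R = ε·F/W = 0.44 × 453.18 / 63000 m = 3.165e-03 mm/s.
R = 3.165e-03 × 3600 = 11.4 mm/hr.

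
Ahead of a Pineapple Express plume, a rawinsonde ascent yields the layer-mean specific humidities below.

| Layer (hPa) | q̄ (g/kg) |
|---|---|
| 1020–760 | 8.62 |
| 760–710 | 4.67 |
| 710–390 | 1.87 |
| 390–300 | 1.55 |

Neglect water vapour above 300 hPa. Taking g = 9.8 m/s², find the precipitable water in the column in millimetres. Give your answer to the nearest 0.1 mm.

PW ≈ 32.8 mm

Precipitable water is the column-integrated vapour mass per unit area: PW = (1/g) Σ q̄ Δp, with q in kg/kg and Δp in Pa (1 kg/m² of water = 1 mm).
Layer 1020–760 hPa: Δp = 260 hPa = 26000 Pa, q̄ = 0.00862 kg/kg → 0.00862 × 26000 / 9.8 = 22.87 mm
Layer 760–710 hPa: Δp = 50 hPa = 5000 Pa, q̄ = 0.00467 kg/kg → 0.00467 × 5000 / 9.8 = 2.38 mm
Layer 710–390 hPa: Δp = 320 hPa = 32000 Pa, q̄ = 0.00187 kg/kg → 0.00187 × 32000 / 9.8 = 6.11 mm
Layer 390–300 hPa: Δp = 90 hPa = 9000 Pa, q̄ = 0.00155 kg/kg → 0.00155 × 9000 / 9.8 = 1.42 mm
PW = 22.87 + 2.38 + 6.11 + 1.42 = 32.78 ≈ 32.8 mm.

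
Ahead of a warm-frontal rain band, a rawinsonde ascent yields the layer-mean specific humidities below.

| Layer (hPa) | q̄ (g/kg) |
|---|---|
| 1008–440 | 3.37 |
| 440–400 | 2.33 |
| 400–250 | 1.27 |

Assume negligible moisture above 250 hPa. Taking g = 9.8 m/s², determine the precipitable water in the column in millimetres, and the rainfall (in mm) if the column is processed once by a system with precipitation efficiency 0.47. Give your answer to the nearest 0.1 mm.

PW ≈ 22.4 mm; rainfall ≈ 10.5 mm

Precipitable water is the column-integrated vapour mass per unit area: PW = (1/g) Σ q̄ Δp, with q in kg/kg and Δp in Pa (1 kg/m² of water = 1 mm).
Layer 1008–440 hPa: Δp = 568 hPa = 56800 Pa, q̄ = 0.00337 kg/kg → 0.00337 × 56800 / 9.8 = 19.53 mm
Layer 440–400 hPa: Δp = 40 hPa = 4000 Pa, q̄ = 0.00233 kg/kg → 0.00233 × 4000 / 9.8 = 0.95 mm
Layer 400–250 hPa: Δp = 150 hPa = 15000 Pa, q̄ = 0.00127 kg/kg → 0.00127 × 15000 / 9.8 = 1.94 mm
PW = 19.53 + 0.95 + 1.94 = 22.42 ≈ 22.4 mm.
Rainfall = ε × PW = 0.47 × 22.4 = 10.5 mm.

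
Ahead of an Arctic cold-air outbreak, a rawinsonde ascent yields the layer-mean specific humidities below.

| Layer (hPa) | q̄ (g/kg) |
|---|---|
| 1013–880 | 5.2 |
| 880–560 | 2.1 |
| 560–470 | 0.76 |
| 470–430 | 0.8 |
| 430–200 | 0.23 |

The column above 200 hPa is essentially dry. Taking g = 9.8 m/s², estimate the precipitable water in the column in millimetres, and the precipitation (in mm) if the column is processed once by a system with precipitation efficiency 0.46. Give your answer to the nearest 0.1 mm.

PW ≈ 15.5 mm; precipitation ≈ 7.1 mm

Precipitable water is the column-integrated vapour mass per unit area: PW = (1/g) Σ q̄ Δp, with q in kg/kg and Δp in Pa (1 kg/m² of water = 1 mm).
Layer 1013–880 hPa: Δp = 133 hPa = 13300 Pa, q̄ = 0.0052 kg/kg → 0.0052 × 13300 / 9.8 = 7.06 mm
Layer 880–560 hPa: Δp = 320 hPa = 32000 Pa, q̄ = 0.0021 kg/kg → 0.0021 × 32000 / 9.8 = 6.86 mm
Layer 560–470 hPa: Δp = 90 hPa = 9000 Pa, q̄ = 0.00076 kg/kg → 0.00076 × 9000 / 9.8 = 0.70 mm
Layer 470–430 hPa: Δp = 40 hPa = 4000 Pa, q̄ = 0.0008 kg/kg → 0.0008 × 4000 / 9.8 = 0.33 mm
Layer 430–200 hPa: Δp = 230 hPa = 23000 Pa, q̄ = 0.00023 kg/kg → 0.00023 × 23000 / 9.8 = 0.54 mm
PW = 7.06 + 6.86 + 0.70 + 0.33 + 0.54 = 15.49 ≈ 15.5 mm.
Precipitation = ε × PW = 0.46 × 15.5 = 7.1 mm.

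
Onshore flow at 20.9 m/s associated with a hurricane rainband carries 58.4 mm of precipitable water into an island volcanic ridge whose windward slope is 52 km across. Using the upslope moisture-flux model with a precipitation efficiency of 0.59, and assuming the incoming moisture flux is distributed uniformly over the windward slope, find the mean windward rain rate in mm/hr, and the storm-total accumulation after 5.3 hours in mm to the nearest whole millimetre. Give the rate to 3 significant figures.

R ≈ 49.9 mm/hr; total ≈ 264 mm

Incoming column moisture flux per unit ridge length: F = V × PW = 20.9 × 58.4 = 1220.56 mm·m/s.
Spread over the 52 km slope with efficiency ε = 0.59: R = ε·F/W = 0.59 × 1220.56 / 52000 m = 1.385e-02 mm/s.
R = 1.385e-02 × 3600 = 49.9 mm/hr.
Over 5.3 h: total = 49.9 × 5.3 = 264.47 ≈ 264 mm.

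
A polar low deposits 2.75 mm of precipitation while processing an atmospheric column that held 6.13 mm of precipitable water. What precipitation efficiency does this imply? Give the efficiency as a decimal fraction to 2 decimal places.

ε = precipitation / PW = 2.75 / 6.13 = 0.45.

ε ≈ 0.45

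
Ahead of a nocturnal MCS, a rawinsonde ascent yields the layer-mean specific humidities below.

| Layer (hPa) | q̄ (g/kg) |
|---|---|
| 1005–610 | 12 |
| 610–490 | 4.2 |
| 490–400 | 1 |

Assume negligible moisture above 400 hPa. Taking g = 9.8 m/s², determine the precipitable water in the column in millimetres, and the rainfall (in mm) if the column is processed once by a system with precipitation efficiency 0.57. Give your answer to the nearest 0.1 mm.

PW ≈ 54.4 mm; rainfall ≈ 31.0 mm

Precipitable water is the column-integrated vapour mass per unit area: PW = (1/g) Σ q̄ Δp, with q in kg/kg and Δp in Pa (1 kg/m² of water = 1 mm).
Layer 1005–610 hPa: Δp = 395 hPa = 39500 Pa, q̄ = 0.012 kg/kg → 0.012 × 39500 / 9.8 = 48.37 mm
Layer 610–490 hPa: Δp = 120 hPa = 12000 Pa, q̄ = 0.0042 kg/kg → 0.0042 × 12000 / 9.8 = 5.14 mm
Layer 490–400 hPa: Δp = 90 hPa = 9000 Pa, q̄ = 0.001 kg/kg → 0.001 × 9000 / 9.8 = 0.92 mm
PW = 48.37 + 5.14 + 0.92 = 54.43 ≈ 54.4 mm.
Rainfall = ε × PW = 0.57 × 54.4 = 31.0 mm.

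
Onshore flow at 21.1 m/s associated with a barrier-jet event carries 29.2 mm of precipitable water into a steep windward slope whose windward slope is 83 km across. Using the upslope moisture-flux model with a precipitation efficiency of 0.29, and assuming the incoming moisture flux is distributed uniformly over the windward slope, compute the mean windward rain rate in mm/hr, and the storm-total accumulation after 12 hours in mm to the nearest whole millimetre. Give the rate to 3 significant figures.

R ≈ 7.75 mm/hr; total ≈ 93 mm

Incoming column moisture flux per unit ridge length: F = V × PW = 21.1 × 29.2 = 616.12 mm·m/s.
Spread over the 83 km slope with efficiency ε = 0.29: R = ε·F/W = 0.29 × 616.12 / 83000 m = 2.153e-03 mm/s.
R = 2.153e-03 × 3600 = 7.75 mm/hr.
Over 12 h: total = 7.75 × 12 = 93 mm.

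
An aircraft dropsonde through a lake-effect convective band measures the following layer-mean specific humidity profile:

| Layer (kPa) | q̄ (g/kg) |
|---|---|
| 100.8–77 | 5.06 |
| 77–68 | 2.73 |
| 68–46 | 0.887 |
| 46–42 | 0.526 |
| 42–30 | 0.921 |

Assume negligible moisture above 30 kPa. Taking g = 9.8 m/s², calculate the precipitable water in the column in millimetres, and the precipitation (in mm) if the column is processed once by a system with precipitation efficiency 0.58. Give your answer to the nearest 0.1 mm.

PW ≈ 18.1 mm; precipitation ≈ 10.5 mm

Precipitable water is the column-integrated vapour mass per unit area: PW = (1/g) Σ q̄ Δp, with q in kg/kg and Δp in Pa (1 kg/m² of water = 1 mm).
Layer 100.8–77 kPa: Δp = 238 hPa = 23800 Pa, q̄ = 0.00506 kg/kg → 0.00506 × 23800 / 9.8 = 12.29 mm
Layer 77–68 kPa: Δp = 90 hPa = 9000 Pa, q̄ = 0.00273 kg/kg → 0.00273 × 9000 / 9.8 = 2.51 mm
Layer 68–46 kPa: Δp = 220 hPa = 22000 Pa, q̄ = 0.000887 kg/kg → 0.000887 × 22000 / 9.8 = 1.99 mm
Layer 46–42 kPa: Δp = 40 hPa = 4000 Pa, q̄ = 0.000526 kg/kg → 0.000526 × 4000 / 9.8 = 0.21 mm
Layer 42–30 kPa: Δp = 120 hPa = 12000 Pa, q̄ = 0.000921 kg/kg → 0.000921 × 12000 / 9.8 = 1.13 mm
PW = 12.29 + 2.51 + 1.99 + 0.21 + 1.13 = 18.13 ≈ 18.1 mm.
Precipitation = ε × PW = 0.58 × 18.1 = 10.5 mm.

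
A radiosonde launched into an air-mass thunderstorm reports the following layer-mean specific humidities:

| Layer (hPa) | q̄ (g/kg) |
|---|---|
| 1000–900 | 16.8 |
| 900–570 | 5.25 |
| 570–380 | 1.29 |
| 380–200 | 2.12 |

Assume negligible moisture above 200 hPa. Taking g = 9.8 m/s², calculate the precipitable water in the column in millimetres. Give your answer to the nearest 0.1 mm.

PW ≈ 41.2 mm

Precipitable water is the column-integrated vapour mass per unit area: PW = (1/g) Σ q̄ Δp, with q in kg/kg and Δp in Pa (1 kg/m² of water = 1 mm).
Layer 1000–900 hPa: Δp = 100 hPa = 10000 Pa, q̄ = 0.0168 kg/kg → 0.0168 × 10000 / 9.8 = 17.14 mm
Layer 900–570 hPa: Δp = 330 hPa = 33000 Pa, q̄ = 0.00525 kg/kg → 0.00525 × 33000 / 9.8 = 17.68 mm
Layer 570–380 hPa: Δp = 190 hPa = 19000 Pa, q̄ = 0.00129 kg/kg → 0.00129 × 19000 / 9.8 = 2.50 mm
Layer 380–200 hPa: Δp = 180 hPa = 18000 Pa, q̄ = 0.00212 kg/kg → 0.00212 × 18000 / 9.8 = 3.89 mm
PW = 17.14 + 17.68 + 2.50 + 3.89 = 41.21 ≈ 41.2 mm.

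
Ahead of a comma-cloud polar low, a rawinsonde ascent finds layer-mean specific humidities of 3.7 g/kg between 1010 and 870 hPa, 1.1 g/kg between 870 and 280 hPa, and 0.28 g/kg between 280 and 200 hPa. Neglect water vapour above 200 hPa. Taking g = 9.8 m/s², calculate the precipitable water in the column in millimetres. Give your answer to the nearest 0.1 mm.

Precipitable water is the column-integrated vapour mass per unit area: PW = (1/g) Σ q̄ Δp, with q in kg/kg and Δp in Pa (1 kg/m² of water = 1 mm).
Layer 1010–870 hPa: Δp = 140 hPa = 14000 Pa, q̄ = 0.0037 kg/kg → 0.0037 × 14000 / 9.8 = 5.29 mm
Layer 870–280 hPa: Δp = 590 hPa = 59000 Pa, q̄ = 0.0011 kg/kg → 0.0011 × 59000 / 9.8 = 6.62 mm
Layer 280–200 hPa: Δp = 80 hPa = 8000 Pa, q̄ = 0.00028 kg/kg → 0.00028 × 8000 / 9.8 = 0.23 mm
PW = 5.29 + 6.62 + 0.23 = 12.14 ≈ 12.1 mm.

PW ≈ 12.1 mm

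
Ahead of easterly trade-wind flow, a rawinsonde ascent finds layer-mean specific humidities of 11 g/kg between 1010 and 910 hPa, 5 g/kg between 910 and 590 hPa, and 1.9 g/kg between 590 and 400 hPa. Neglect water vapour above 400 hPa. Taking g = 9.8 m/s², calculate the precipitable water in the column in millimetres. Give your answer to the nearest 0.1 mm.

Precipitable water is the column-integrated vapour mass per unit area: PW = (1/g) Σ q̄ Δp, with q in kg/kg and Δp in Pa (1 kg/m² of water = 1 mm).
Layer 1010–910 hPa: Δp = 100 hPa = 10000 Pa, q̄ = 0.011 kg/kg → 0.011 × 10000 / 9.8 = 11.22 mm
Layer 910–590 hPa: Δp = 320 hPa = 32000 Pa, q̄ = 0.005 kg/kg → 0.005 × 32000 / 9.8 = 16.33 mm
Layer 590–400 hPa: Δp = 190 hPa = 19000 Pa, q̄ = 0.0019 kg/kg → 0.0019 × 19000 / 9.8 = 3.68 mm
PW = 11.22 + 16.33 + 3.68 = 31.23 ≈ 31.2 mm.

PW ≈ 31.2 mm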